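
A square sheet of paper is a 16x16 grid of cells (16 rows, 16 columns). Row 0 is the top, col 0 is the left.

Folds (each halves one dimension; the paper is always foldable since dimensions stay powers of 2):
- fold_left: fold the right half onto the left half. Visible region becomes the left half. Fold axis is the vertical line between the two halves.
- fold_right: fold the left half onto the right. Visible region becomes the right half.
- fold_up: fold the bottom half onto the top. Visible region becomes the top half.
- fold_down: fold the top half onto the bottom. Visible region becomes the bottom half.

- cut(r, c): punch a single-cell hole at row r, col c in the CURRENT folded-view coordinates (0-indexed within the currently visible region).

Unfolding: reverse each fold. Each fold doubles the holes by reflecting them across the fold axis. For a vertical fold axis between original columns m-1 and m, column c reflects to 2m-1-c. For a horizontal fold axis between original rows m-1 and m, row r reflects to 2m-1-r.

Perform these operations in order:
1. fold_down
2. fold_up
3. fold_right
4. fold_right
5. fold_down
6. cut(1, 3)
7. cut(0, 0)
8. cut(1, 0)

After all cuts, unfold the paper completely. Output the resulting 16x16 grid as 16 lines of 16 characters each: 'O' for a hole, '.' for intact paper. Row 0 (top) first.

Answer: O..OO..OO..OO..O
...OO......OO...
...OO......OO...
O..OO..OO..OO..O
O..OO..OO..OO..O
...OO......OO...
...OO......OO...
O..OO..OO..OO..O
O..OO..OO..OO..O
...OO......OO...
...OO......OO...
O..OO..OO..OO..O
O..OO..OO..OO..O
...OO......OO...
...OO......OO...
O..OO..OO..OO..O

Derivation:
Op 1 fold_down: fold axis h@8; visible region now rows[8,16) x cols[0,16) = 8x16
Op 2 fold_up: fold axis h@12; visible region now rows[8,12) x cols[0,16) = 4x16
Op 3 fold_right: fold axis v@8; visible region now rows[8,12) x cols[8,16) = 4x8
Op 4 fold_right: fold axis v@12; visible region now rows[8,12) x cols[12,16) = 4x4
Op 5 fold_down: fold axis h@10; visible region now rows[10,12) x cols[12,16) = 2x4
Op 6 cut(1, 3): punch at orig (11,15); cuts so far [(11, 15)]; region rows[10,12) x cols[12,16) = 2x4
Op 7 cut(0, 0): punch at orig (10,12); cuts so far [(10, 12), (11, 15)]; region rows[10,12) x cols[12,16) = 2x4
Op 8 cut(1, 0): punch at orig (11,12); cuts so far [(10, 12), (11, 12), (11, 15)]; region rows[10,12) x cols[12,16) = 2x4
Unfold 1 (reflect across h@10): 6 holes -> [(8, 12), (8, 15), (9, 12), (10, 12), (11, 12), (11, 15)]
Unfold 2 (reflect across v@12): 12 holes -> [(8, 8), (8, 11), (8, 12), (8, 15), (9, 11), (9, 12), (10, 11), (10, 12), (11, 8), (11, 11), (11, 12), (11, 15)]
Unfold 3 (reflect across v@8): 24 holes -> [(8, 0), (8, 3), (8, 4), (8, 7), (8, 8), (8, 11), (8, 12), (8, 15), (9, 3), (9, 4), (9, 11), (9, 12), (10, 3), (10, 4), (10, 11), (10, 12), (11, 0), (11, 3), (11, 4), (11, 7), (11, 8), (11, 11), (11, 12), (11, 15)]
Unfold 4 (reflect across h@12): 48 holes -> [(8, 0), (8, 3), (8, 4), (8, 7), (8, 8), (8, 11), (8, 12), (8, 15), (9, 3), (9, 4), (9, 11), (9, 12), (10, 3), (10, 4), (10, 11), (10, 12), (11, 0), (11, 3), (11, 4), (11, 7), (11, 8), (11, 11), (11, 12), (11, 15), (12, 0), (12, 3), (12, 4), (12, 7), (12, 8), (12, 11), (12, 12), (12, 15), (13, 3), (13, 4), (13, 11), (13, 12), (14, 3), (14, 4), (14, 11), (14, 12), (15, 0), (15, 3), (15, 4), (15, 7), (15, 8), (15, 11), (15, 12), (15, 15)]
Unfold 5 (reflect across h@8): 96 holes -> [(0, 0), (0, 3), (0, 4), (0, 7), (0, 8), (0, 11), (0, 12), (0, 15), (1, 3), (1, 4), (1, 11), (1, 12), (2, 3), (2, 4), (2, 11), (2, 12), (3, 0), (3, 3), (3, 4), (3, 7), (3, 8), (3, 11), (3, 12), (3, 15), (4, 0), (4, 3), (4, 4), (4, 7), (4, 8), (4, 11), (4, 12), (4, 15), (5, 3), (5, 4), (5, 11), (5, 12), (6, 3), (6, 4), (6, 11), (6, 12), (7, 0), (7, 3), (7, 4), (7, 7), (7, 8), (7, 11), (7, 12), (7, 15), (8, 0), (8, 3), (8, 4), (8, 7), (8, 8), (8, 11), (8, 12), (8, 15), (9, 3), (9, 4), (9, 11), (9, 12), (10, 3), (10, 4), (10, 11), (10, 12), (11, 0), (11, 3), (11, 4), (11, 7), (11, 8), (11, 11), (11, 12), (11, 15), (12, 0), (12, 3), (12, 4), (12, 7), (12, 8), (12, 11), (12, 12), (12, 15), (13, 3), (13, 4), (13, 11), (13, 12), (14, 3), (14, 4), (14, 11), (14, 12), (15, 0), (15, 3), (15, 4), (15, 7), (15, 8), (15, 11), (15, 12), (15, 15)]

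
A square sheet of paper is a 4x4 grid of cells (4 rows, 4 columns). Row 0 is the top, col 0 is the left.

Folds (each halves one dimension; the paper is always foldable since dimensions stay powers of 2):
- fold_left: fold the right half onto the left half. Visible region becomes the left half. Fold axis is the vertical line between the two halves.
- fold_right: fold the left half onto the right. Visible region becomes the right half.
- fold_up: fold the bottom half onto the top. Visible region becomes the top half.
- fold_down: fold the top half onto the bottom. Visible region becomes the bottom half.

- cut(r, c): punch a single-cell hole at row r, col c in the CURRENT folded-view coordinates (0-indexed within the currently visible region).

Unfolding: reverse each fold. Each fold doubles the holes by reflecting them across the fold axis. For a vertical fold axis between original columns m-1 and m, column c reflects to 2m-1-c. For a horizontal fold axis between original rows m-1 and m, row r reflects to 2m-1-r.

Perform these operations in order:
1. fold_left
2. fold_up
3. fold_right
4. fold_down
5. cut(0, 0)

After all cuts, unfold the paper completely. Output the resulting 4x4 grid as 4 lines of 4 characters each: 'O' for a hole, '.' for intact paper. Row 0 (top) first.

Op 1 fold_left: fold axis v@2; visible region now rows[0,4) x cols[0,2) = 4x2
Op 2 fold_up: fold axis h@2; visible region now rows[0,2) x cols[0,2) = 2x2
Op 3 fold_right: fold axis v@1; visible region now rows[0,2) x cols[1,2) = 2x1
Op 4 fold_down: fold axis h@1; visible region now rows[1,2) x cols[1,2) = 1x1
Op 5 cut(0, 0): punch at orig (1,1); cuts so far [(1, 1)]; region rows[1,2) x cols[1,2) = 1x1
Unfold 1 (reflect across h@1): 2 holes -> [(0, 1), (1, 1)]
Unfold 2 (reflect across v@1): 4 holes -> [(0, 0), (0, 1), (1, 0), (1, 1)]
Unfold 3 (reflect across h@2): 8 holes -> [(0, 0), (0, 1), (1, 0), (1, 1), (2, 0), (2, 1), (3, 0), (3, 1)]
Unfold 4 (reflect across v@2): 16 holes -> [(0, 0), (0, 1), (0, 2), (0, 3), (1, 0), (1, 1), (1, 2), (1, 3), (2, 0), (2, 1), (2, 2), (2, 3), (3, 0), (3, 1), (3, 2), (3, 3)]

Answer: OOOO
OOOO
OOOO
OOOO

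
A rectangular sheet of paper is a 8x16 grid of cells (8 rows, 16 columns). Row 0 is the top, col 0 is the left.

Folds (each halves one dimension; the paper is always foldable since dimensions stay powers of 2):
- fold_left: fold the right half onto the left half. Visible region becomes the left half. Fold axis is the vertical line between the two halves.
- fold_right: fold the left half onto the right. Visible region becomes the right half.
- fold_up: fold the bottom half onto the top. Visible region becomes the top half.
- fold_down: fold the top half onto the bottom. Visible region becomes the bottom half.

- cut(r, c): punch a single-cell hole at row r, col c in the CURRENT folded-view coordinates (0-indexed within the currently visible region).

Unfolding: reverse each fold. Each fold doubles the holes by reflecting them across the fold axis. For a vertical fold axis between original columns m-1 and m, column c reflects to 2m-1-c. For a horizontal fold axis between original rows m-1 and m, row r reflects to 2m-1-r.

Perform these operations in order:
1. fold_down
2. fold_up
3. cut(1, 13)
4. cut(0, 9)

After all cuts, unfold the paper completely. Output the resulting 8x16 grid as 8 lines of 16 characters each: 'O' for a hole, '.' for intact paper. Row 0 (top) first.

Answer: .........O......
.............O..
.............O..
.........O......
.........O......
.............O..
.............O..
.........O......

Derivation:
Op 1 fold_down: fold axis h@4; visible region now rows[4,8) x cols[0,16) = 4x16
Op 2 fold_up: fold axis h@6; visible region now rows[4,6) x cols[0,16) = 2x16
Op 3 cut(1, 13): punch at orig (5,13); cuts so far [(5, 13)]; region rows[4,6) x cols[0,16) = 2x16
Op 4 cut(0, 9): punch at orig (4,9); cuts so far [(4, 9), (5, 13)]; region rows[4,6) x cols[0,16) = 2x16
Unfold 1 (reflect across h@6): 4 holes -> [(4, 9), (5, 13), (6, 13), (7, 9)]
Unfold 2 (reflect across h@4): 8 holes -> [(0, 9), (1, 13), (2, 13), (3, 9), (4, 9), (5, 13), (6, 13), (7, 9)]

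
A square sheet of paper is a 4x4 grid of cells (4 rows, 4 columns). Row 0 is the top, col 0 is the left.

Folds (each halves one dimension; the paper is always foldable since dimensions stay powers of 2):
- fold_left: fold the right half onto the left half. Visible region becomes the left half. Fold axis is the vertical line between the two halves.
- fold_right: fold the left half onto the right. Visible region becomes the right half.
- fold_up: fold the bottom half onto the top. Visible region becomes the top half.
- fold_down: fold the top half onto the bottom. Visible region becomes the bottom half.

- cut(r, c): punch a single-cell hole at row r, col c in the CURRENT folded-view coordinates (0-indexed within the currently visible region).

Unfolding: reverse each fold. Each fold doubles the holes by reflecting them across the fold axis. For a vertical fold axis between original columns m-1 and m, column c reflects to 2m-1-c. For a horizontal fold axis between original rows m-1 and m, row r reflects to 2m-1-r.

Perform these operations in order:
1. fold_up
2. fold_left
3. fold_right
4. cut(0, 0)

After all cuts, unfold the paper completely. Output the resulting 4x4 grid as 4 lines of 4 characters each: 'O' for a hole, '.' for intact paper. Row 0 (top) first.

Op 1 fold_up: fold axis h@2; visible region now rows[0,2) x cols[0,4) = 2x4
Op 2 fold_left: fold axis v@2; visible region now rows[0,2) x cols[0,2) = 2x2
Op 3 fold_right: fold axis v@1; visible region now rows[0,2) x cols[1,2) = 2x1
Op 4 cut(0, 0): punch at orig (0,1); cuts so far [(0, 1)]; region rows[0,2) x cols[1,2) = 2x1
Unfold 1 (reflect across v@1): 2 holes -> [(0, 0), (0, 1)]
Unfold 2 (reflect across v@2): 4 holes -> [(0, 0), (0, 1), (0, 2), (0, 3)]
Unfold 3 (reflect across h@2): 8 holes -> [(0, 0), (0, 1), (0, 2), (0, 3), (3, 0), (3, 1), (3, 2), (3, 3)]

Answer: OOOO
....
....
OOOO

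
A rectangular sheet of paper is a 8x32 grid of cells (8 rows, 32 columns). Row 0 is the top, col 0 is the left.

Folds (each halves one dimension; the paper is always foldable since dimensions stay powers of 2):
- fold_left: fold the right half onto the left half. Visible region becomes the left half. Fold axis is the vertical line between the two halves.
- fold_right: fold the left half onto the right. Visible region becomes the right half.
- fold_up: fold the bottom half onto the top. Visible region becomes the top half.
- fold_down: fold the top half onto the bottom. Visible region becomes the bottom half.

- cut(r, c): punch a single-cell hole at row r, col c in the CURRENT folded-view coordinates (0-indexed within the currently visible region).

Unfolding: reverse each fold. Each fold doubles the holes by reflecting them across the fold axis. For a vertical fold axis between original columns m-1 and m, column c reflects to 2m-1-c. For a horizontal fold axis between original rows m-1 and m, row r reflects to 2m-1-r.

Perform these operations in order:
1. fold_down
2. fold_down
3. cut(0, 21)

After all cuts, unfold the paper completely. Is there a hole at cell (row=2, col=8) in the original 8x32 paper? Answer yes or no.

Op 1 fold_down: fold axis h@4; visible region now rows[4,8) x cols[0,32) = 4x32
Op 2 fold_down: fold axis h@6; visible region now rows[6,8) x cols[0,32) = 2x32
Op 3 cut(0, 21): punch at orig (6,21); cuts so far [(6, 21)]; region rows[6,8) x cols[0,32) = 2x32
Unfold 1 (reflect across h@6): 2 holes -> [(5, 21), (6, 21)]
Unfold 2 (reflect across h@4): 4 holes -> [(1, 21), (2, 21), (5, 21), (6, 21)]
Holes: [(1, 21), (2, 21), (5, 21), (6, 21)]

Answer: no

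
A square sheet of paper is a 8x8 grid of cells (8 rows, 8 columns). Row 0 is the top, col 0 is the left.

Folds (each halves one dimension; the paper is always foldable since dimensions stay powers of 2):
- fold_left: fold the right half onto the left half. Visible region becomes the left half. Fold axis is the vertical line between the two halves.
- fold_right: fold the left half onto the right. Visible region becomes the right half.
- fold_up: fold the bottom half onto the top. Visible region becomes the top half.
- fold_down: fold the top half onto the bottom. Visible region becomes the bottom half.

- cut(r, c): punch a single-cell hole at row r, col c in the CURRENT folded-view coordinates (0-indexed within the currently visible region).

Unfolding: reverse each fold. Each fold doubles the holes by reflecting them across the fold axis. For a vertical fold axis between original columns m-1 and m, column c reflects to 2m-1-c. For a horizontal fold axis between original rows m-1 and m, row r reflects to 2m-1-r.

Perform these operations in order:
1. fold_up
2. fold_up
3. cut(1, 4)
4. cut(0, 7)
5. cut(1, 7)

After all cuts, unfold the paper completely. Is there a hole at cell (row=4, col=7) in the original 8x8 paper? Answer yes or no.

Op 1 fold_up: fold axis h@4; visible region now rows[0,4) x cols[0,8) = 4x8
Op 2 fold_up: fold axis h@2; visible region now rows[0,2) x cols[0,8) = 2x8
Op 3 cut(1, 4): punch at orig (1,4); cuts so far [(1, 4)]; region rows[0,2) x cols[0,8) = 2x8
Op 4 cut(0, 7): punch at orig (0,7); cuts so far [(0, 7), (1, 4)]; region rows[0,2) x cols[0,8) = 2x8
Op 5 cut(1, 7): punch at orig (1,7); cuts so far [(0, 7), (1, 4), (1, 7)]; region rows[0,2) x cols[0,8) = 2x8
Unfold 1 (reflect across h@2): 6 holes -> [(0, 7), (1, 4), (1, 7), (2, 4), (2, 7), (3, 7)]
Unfold 2 (reflect across h@4): 12 holes -> [(0, 7), (1, 4), (1, 7), (2, 4), (2, 7), (3, 7), (4, 7), (5, 4), (5, 7), (6, 4), (6, 7), (7, 7)]
Holes: [(0, 7), (1, 4), (1, 7), (2, 4), (2, 7), (3, 7), (4, 7), (5, 4), (5, 7), (6, 4), (6, 7), (7, 7)]

Answer: yes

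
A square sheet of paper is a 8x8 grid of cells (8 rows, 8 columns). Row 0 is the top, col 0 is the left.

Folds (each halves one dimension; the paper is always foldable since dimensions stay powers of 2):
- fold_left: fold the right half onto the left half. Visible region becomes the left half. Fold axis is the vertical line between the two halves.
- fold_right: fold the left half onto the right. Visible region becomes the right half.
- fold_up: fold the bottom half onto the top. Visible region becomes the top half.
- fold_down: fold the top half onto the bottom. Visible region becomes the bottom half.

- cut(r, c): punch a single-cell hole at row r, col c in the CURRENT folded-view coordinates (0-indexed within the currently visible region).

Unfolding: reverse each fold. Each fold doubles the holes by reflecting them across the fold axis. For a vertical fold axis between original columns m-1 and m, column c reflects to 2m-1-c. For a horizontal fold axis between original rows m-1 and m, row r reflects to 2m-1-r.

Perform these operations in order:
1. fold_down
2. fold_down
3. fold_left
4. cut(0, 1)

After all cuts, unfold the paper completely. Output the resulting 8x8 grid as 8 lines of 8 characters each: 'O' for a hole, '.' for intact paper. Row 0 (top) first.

Answer: ........
.O....O.
.O....O.
........
........
.O....O.
.O....O.
........

Derivation:
Op 1 fold_down: fold axis h@4; visible region now rows[4,8) x cols[0,8) = 4x8
Op 2 fold_down: fold axis h@6; visible region now rows[6,8) x cols[0,8) = 2x8
Op 3 fold_left: fold axis v@4; visible region now rows[6,8) x cols[0,4) = 2x4
Op 4 cut(0, 1): punch at orig (6,1); cuts so far [(6, 1)]; region rows[6,8) x cols[0,4) = 2x4
Unfold 1 (reflect across v@4): 2 holes -> [(6, 1), (6, 6)]
Unfold 2 (reflect across h@6): 4 holes -> [(5, 1), (5, 6), (6, 1), (6, 6)]
Unfold 3 (reflect across h@4): 8 holes -> [(1, 1), (1, 6), (2, 1), (2, 6), (5, 1), (5, 6), (6, 1), (6, 6)]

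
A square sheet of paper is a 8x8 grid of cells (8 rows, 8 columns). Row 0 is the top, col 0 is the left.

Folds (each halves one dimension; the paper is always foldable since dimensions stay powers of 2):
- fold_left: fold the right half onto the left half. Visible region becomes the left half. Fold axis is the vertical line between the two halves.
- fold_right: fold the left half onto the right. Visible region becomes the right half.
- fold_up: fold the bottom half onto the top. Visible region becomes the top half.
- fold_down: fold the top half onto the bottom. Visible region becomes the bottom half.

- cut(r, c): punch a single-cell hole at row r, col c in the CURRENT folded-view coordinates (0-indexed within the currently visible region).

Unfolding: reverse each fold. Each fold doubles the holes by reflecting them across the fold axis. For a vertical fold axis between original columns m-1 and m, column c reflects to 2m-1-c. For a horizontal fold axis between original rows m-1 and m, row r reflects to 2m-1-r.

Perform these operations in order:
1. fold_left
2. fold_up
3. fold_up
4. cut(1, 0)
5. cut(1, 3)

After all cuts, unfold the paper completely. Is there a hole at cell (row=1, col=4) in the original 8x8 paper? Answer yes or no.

Op 1 fold_left: fold axis v@4; visible region now rows[0,8) x cols[0,4) = 8x4
Op 2 fold_up: fold axis h@4; visible region now rows[0,4) x cols[0,4) = 4x4
Op 3 fold_up: fold axis h@2; visible region now rows[0,2) x cols[0,4) = 2x4
Op 4 cut(1, 0): punch at orig (1,0); cuts so far [(1, 0)]; region rows[0,2) x cols[0,4) = 2x4
Op 5 cut(1, 3): punch at orig (1,3); cuts so far [(1, 0), (1, 3)]; region rows[0,2) x cols[0,4) = 2x4
Unfold 1 (reflect across h@2): 4 holes -> [(1, 0), (1, 3), (2, 0), (2, 3)]
Unfold 2 (reflect across h@4): 8 holes -> [(1, 0), (1, 3), (2, 0), (2, 3), (5, 0), (5, 3), (6, 0), (6, 3)]
Unfold 3 (reflect across v@4): 16 holes -> [(1, 0), (1, 3), (1, 4), (1, 7), (2, 0), (2, 3), (2, 4), (2, 7), (5, 0), (5, 3), (5, 4), (5, 7), (6, 0), (6, 3), (6, 4), (6, 7)]
Holes: [(1, 0), (1, 3), (1, 4), (1, 7), (2, 0), (2, 3), (2, 4), (2, 7), (5, 0), (5, 3), (5, 4), (5, 7), (6, 0), (6, 3), (6, 4), (6, 7)]

Answer: yes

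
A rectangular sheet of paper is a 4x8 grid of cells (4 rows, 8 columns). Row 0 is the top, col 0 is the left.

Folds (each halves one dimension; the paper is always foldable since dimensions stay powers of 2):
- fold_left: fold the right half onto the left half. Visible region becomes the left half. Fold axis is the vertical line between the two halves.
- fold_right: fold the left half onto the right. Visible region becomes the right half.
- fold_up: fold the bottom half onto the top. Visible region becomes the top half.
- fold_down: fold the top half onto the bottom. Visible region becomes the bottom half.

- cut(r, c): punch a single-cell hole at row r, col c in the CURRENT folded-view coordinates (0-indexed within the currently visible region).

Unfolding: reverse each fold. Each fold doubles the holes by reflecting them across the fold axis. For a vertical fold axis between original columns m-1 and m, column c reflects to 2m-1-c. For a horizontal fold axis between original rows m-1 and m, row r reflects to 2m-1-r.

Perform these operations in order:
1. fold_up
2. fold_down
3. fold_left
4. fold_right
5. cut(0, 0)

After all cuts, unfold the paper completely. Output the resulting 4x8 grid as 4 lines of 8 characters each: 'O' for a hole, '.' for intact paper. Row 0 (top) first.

Op 1 fold_up: fold axis h@2; visible region now rows[0,2) x cols[0,8) = 2x8
Op 2 fold_down: fold axis h@1; visible region now rows[1,2) x cols[0,8) = 1x8
Op 3 fold_left: fold axis v@4; visible region now rows[1,2) x cols[0,4) = 1x4
Op 4 fold_right: fold axis v@2; visible region now rows[1,2) x cols[2,4) = 1x2
Op 5 cut(0, 0): punch at orig (1,2); cuts so far [(1, 2)]; region rows[1,2) x cols[2,4) = 1x2
Unfold 1 (reflect across v@2): 2 holes -> [(1, 1), (1, 2)]
Unfold 2 (reflect across v@4): 4 holes -> [(1, 1), (1, 2), (1, 5), (1, 6)]
Unfold 3 (reflect across h@1): 8 holes -> [(0, 1), (0, 2), (0, 5), (0, 6), (1, 1), (1, 2), (1, 5), (1, 6)]
Unfold 4 (reflect across h@2): 16 holes -> [(0, 1), (0, 2), (0, 5), (0, 6), (1, 1), (1, 2), (1, 5), (1, 6), (2, 1), (2, 2), (2, 5), (2, 6), (3, 1), (3, 2), (3, 5), (3, 6)]

Answer: .OO..OO.
.OO..OO.
.OO..OO.
.OO..OO.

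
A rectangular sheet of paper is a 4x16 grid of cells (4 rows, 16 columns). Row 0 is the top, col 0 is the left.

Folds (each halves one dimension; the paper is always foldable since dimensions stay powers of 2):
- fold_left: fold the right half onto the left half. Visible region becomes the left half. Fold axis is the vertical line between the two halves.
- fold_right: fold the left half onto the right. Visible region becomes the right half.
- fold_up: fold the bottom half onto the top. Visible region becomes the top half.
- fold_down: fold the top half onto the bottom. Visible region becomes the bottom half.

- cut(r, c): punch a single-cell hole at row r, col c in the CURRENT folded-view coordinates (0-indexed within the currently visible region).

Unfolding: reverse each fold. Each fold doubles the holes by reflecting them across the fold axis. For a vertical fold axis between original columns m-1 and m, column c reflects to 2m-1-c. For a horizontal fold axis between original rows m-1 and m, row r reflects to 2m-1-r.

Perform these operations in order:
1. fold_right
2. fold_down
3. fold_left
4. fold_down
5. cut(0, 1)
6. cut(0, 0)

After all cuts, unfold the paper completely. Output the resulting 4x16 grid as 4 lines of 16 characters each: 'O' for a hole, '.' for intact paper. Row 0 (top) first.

Op 1 fold_right: fold axis v@8; visible region now rows[0,4) x cols[8,16) = 4x8
Op 2 fold_down: fold axis h@2; visible region now rows[2,4) x cols[8,16) = 2x8
Op 3 fold_left: fold axis v@12; visible region now rows[2,4) x cols[8,12) = 2x4
Op 4 fold_down: fold axis h@3; visible region now rows[3,4) x cols[8,12) = 1x4
Op 5 cut(0, 1): punch at orig (3,9); cuts so far [(3, 9)]; region rows[3,4) x cols[8,12) = 1x4
Op 6 cut(0, 0): punch at orig (3,8); cuts so far [(3, 8), (3, 9)]; region rows[3,4) x cols[8,12) = 1x4
Unfold 1 (reflect across h@3): 4 holes -> [(2, 8), (2, 9), (3, 8), (3, 9)]
Unfold 2 (reflect across v@12): 8 holes -> [(2, 8), (2, 9), (2, 14), (2, 15), (3, 8), (3, 9), (3, 14), (3, 15)]
Unfold 3 (reflect across h@2): 16 holes -> [(0, 8), (0, 9), (0, 14), (0, 15), (1, 8), (1, 9), (1, 14), (1, 15), (2, 8), (2, 9), (2, 14), (2, 15), (3, 8), (3, 9), (3, 14), (3, 15)]
Unfold 4 (reflect across v@8): 32 holes -> [(0, 0), (0, 1), (0, 6), (0, 7), (0, 8), (0, 9), (0, 14), (0, 15), (1, 0), (1, 1), (1, 6), (1, 7), (1, 8), (1, 9), (1, 14), (1, 15), (2, 0), (2, 1), (2, 6), (2, 7), (2, 8), (2, 9), (2, 14), (2, 15), (3, 0), (3, 1), (3, 6), (3, 7), (3, 8), (3, 9), (3, 14), (3, 15)]

Answer: OO....OOOO....OO
OO....OOOO....OO
OO....OOOO....OO
OO....OOOO....OO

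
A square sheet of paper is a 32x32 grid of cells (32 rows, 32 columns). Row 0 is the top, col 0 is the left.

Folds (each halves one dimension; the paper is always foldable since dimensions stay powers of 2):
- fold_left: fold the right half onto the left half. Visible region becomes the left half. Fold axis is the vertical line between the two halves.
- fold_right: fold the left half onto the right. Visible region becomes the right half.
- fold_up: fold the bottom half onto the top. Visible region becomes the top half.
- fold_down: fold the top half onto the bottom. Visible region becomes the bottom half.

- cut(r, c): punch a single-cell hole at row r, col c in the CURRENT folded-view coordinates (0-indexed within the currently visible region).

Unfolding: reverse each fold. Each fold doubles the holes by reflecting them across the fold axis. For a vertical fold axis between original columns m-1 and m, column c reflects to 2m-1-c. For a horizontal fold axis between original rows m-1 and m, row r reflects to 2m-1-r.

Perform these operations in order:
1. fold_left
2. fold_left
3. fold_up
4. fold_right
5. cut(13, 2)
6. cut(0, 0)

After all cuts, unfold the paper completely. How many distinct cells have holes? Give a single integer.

Op 1 fold_left: fold axis v@16; visible region now rows[0,32) x cols[0,16) = 32x16
Op 2 fold_left: fold axis v@8; visible region now rows[0,32) x cols[0,8) = 32x8
Op 3 fold_up: fold axis h@16; visible region now rows[0,16) x cols[0,8) = 16x8
Op 4 fold_right: fold axis v@4; visible region now rows[0,16) x cols[4,8) = 16x4
Op 5 cut(13, 2): punch at orig (13,6); cuts so far [(13, 6)]; region rows[0,16) x cols[4,8) = 16x4
Op 6 cut(0, 0): punch at orig (0,4); cuts so far [(0, 4), (13, 6)]; region rows[0,16) x cols[4,8) = 16x4
Unfold 1 (reflect across v@4): 4 holes -> [(0, 3), (0, 4), (13, 1), (13, 6)]
Unfold 2 (reflect across h@16): 8 holes -> [(0, 3), (0, 4), (13, 1), (13, 6), (18, 1), (18, 6), (31, 3), (31, 4)]
Unfold 3 (reflect across v@8): 16 holes -> [(0, 3), (0, 4), (0, 11), (0, 12), (13, 1), (13, 6), (13, 9), (13, 14), (18, 1), (18, 6), (18, 9), (18, 14), (31, 3), (31, 4), (31, 11), (31, 12)]
Unfold 4 (reflect across v@16): 32 holes -> [(0, 3), (0, 4), (0, 11), (0, 12), (0, 19), (0, 20), (0, 27), (0, 28), (13, 1), (13, 6), (13, 9), (13, 14), (13, 17), (13, 22), (13, 25), (13, 30), (18, 1), (18, 6), (18, 9), (18, 14), (18, 17), (18, 22), (18, 25), (18, 30), (31, 3), (31, 4), (31, 11), (31, 12), (31, 19), (31, 20), (31, 27), (31, 28)]

Answer: 32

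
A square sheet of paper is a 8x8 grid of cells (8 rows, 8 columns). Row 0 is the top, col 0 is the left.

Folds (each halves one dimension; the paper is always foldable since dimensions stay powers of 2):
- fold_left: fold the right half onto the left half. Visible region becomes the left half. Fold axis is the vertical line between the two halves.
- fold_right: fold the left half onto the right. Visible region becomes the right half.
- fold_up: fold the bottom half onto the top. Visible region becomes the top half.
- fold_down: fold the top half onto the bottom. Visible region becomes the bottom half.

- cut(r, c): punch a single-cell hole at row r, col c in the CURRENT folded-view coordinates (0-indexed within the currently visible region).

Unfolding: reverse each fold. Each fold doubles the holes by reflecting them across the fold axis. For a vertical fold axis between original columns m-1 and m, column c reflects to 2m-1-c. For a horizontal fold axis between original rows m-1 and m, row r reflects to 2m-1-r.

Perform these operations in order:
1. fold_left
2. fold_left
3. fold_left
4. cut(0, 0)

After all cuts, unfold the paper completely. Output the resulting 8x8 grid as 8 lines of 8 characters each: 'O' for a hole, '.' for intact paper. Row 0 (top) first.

Answer: OOOOOOOO
........
........
........
........
........
........
........

Derivation:
Op 1 fold_left: fold axis v@4; visible region now rows[0,8) x cols[0,4) = 8x4
Op 2 fold_left: fold axis v@2; visible region now rows[0,8) x cols[0,2) = 8x2
Op 3 fold_left: fold axis v@1; visible region now rows[0,8) x cols[0,1) = 8x1
Op 4 cut(0, 0): punch at orig (0,0); cuts so far [(0, 0)]; region rows[0,8) x cols[0,1) = 8x1
Unfold 1 (reflect across v@1): 2 holes -> [(0, 0), (0, 1)]
Unfold 2 (reflect across v@2): 4 holes -> [(0, 0), (0, 1), (0, 2), (0, 3)]
Unfold 3 (reflect across v@4): 8 holes -> [(0, 0), (0, 1), (0, 2), (0, 3), (0, 4), (0, 5), (0, 6), (0, 7)]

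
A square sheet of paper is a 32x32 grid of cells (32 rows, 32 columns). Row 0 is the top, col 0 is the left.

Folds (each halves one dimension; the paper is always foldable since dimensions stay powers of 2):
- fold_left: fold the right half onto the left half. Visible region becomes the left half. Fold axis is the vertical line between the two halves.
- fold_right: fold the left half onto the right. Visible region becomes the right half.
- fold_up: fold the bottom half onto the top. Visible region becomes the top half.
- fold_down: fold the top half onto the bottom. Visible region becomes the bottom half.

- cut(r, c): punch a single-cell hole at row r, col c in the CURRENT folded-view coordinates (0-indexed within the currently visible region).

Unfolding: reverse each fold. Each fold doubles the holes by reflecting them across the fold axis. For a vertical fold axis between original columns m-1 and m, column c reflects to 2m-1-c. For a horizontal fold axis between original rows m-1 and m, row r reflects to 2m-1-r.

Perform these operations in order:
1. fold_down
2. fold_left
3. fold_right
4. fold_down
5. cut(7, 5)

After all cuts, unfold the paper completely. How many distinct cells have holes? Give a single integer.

Op 1 fold_down: fold axis h@16; visible region now rows[16,32) x cols[0,32) = 16x32
Op 2 fold_left: fold axis v@16; visible region now rows[16,32) x cols[0,16) = 16x16
Op 3 fold_right: fold axis v@8; visible region now rows[16,32) x cols[8,16) = 16x8
Op 4 fold_down: fold axis h@24; visible region now rows[24,32) x cols[8,16) = 8x8
Op 5 cut(7, 5): punch at orig (31,13); cuts so far [(31, 13)]; region rows[24,32) x cols[8,16) = 8x8
Unfold 1 (reflect across h@24): 2 holes -> [(16, 13), (31, 13)]
Unfold 2 (reflect across v@8): 4 holes -> [(16, 2), (16, 13), (31, 2), (31, 13)]
Unfold 3 (reflect across v@16): 8 holes -> [(16, 2), (16, 13), (16, 18), (16, 29), (31, 2), (31, 13), (31, 18), (31, 29)]
Unfold 4 (reflect across h@16): 16 holes -> [(0, 2), (0, 13), (0, 18), (0, 29), (15, 2), (15, 13), (15, 18), (15, 29), (16, 2), (16, 13), (16, 18), (16, 29), (31, 2), (31, 13), (31, 18), (31, 29)]

Answer: 16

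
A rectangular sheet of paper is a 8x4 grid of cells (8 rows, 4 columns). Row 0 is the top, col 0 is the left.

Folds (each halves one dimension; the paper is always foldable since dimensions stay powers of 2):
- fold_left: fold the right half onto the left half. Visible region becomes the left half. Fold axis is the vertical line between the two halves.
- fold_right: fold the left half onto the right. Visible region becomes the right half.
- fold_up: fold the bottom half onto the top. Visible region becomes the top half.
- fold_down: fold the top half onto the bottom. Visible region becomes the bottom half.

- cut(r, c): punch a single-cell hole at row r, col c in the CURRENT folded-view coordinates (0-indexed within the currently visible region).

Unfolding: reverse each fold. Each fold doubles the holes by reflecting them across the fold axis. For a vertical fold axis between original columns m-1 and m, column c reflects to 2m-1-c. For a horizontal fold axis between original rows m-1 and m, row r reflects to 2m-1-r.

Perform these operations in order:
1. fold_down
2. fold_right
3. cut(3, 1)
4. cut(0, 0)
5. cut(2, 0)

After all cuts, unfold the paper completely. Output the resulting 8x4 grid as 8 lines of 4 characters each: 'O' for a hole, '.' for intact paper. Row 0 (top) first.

Answer: O..O
.OO.
....
.OO.
.OO.
....
.OO.
O..O

Derivation:
Op 1 fold_down: fold axis h@4; visible region now rows[4,8) x cols[0,4) = 4x4
Op 2 fold_right: fold axis v@2; visible region now rows[4,8) x cols[2,4) = 4x2
Op 3 cut(3, 1): punch at orig (7,3); cuts so far [(7, 3)]; region rows[4,8) x cols[2,4) = 4x2
Op 4 cut(0, 0): punch at orig (4,2); cuts so far [(4, 2), (7, 3)]; region rows[4,8) x cols[2,4) = 4x2
Op 5 cut(2, 0): punch at orig (6,2); cuts so far [(4, 2), (6, 2), (7, 3)]; region rows[4,8) x cols[2,4) = 4x2
Unfold 1 (reflect across v@2): 6 holes -> [(4, 1), (4, 2), (6, 1), (6, 2), (7, 0), (7, 3)]
Unfold 2 (reflect across h@4): 12 holes -> [(0, 0), (0, 3), (1, 1), (1, 2), (3, 1), (3, 2), (4, 1), (4, 2), (6, 1), (6, 2), (7, 0), (7, 3)]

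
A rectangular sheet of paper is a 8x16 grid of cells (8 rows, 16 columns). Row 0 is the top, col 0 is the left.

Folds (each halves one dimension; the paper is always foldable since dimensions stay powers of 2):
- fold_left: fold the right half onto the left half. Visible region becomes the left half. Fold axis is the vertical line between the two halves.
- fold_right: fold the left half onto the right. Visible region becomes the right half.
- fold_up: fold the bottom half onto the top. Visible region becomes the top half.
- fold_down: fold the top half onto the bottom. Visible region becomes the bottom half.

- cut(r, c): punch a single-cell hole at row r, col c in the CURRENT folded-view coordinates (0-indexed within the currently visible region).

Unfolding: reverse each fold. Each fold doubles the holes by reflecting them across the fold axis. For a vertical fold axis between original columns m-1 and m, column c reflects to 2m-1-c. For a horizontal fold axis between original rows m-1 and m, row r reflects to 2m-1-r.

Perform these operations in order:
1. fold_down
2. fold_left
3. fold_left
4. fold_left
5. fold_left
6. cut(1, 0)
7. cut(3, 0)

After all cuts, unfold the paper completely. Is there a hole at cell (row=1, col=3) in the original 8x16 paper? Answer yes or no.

Answer: no

Derivation:
Op 1 fold_down: fold axis h@4; visible region now rows[4,8) x cols[0,16) = 4x16
Op 2 fold_left: fold axis v@8; visible region now rows[4,8) x cols[0,8) = 4x8
Op 3 fold_left: fold axis v@4; visible region now rows[4,8) x cols[0,4) = 4x4
Op 4 fold_left: fold axis v@2; visible region now rows[4,8) x cols[0,2) = 4x2
Op 5 fold_left: fold axis v@1; visible region now rows[4,8) x cols[0,1) = 4x1
Op 6 cut(1, 0): punch at orig (5,0); cuts so far [(5, 0)]; region rows[4,8) x cols[0,1) = 4x1
Op 7 cut(3, 0): punch at orig (7,0); cuts so far [(5, 0), (7, 0)]; region rows[4,8) x cols[0,1) = 4x1
Unfold 1 (reflect across v@1): 4 holes -> [(5, 0), (5, 1), (7, 0), (7, 1)]
Unfold 2 (reflect across v@2): 8 holes -> [(5, 0), (5, 1), (5, 2), (5, 3), (7, 0), (7, 1), (7, 2), (7, 3)]
Unfold 3 (reflect across v@4): 16 holes -> [(5, 0), (5, 1), (5, 2), (5, 3), (5, 4), (5, 5), (5, 6), (5, 7), (7, 0), (7, 1), (7, 2), (7, 3), (7, 4), (7, 5), (7, 6), (7, 7)]
Unfold 4 (reflect across v@8): 32 holes -> [(5, 0), (5, 1), (5, 2), (5, 3), (5, 4), (5, 5), (5, 6), (5, 7), (5, 8), (5, 9), (5, 10), (5, 11), (5, 12), (5, 13), (5, 14), (5, 15), (7, 0), (7, 1), (7, 2), (7, 3), (7, 4), (7, 5), (7, 6), (7, 7), (7, 8), (7, 9), (7, 10), (7, 11), (7, 12), (7, 13), (7, 14), (7, 15)]
Unfold 5 (reflect across h@4): 64 holes -> [(0, 0), (0, 1), (0, 2), (0, 3), (0, 4), (0, 5), (0, 6), (0, 7), (0, 8), (0, 9), (0, 10), (0, 11), (0, 12), (0, 13), (0, 14), (0, 15), (2, 0), (2, 1), (2, 2), (2, 3), (2, 4), (2, 5), (2, 6), (2, 7), (2, 8), (2, 9), (2, 10), (2, 11), (2, 12), (2, 13), (2, 14), (2, 15), (5, 0), (5, 1), (5, 2), (5, 3), (5, 4), (5, 5), (5, 6), (5, 7), (5, 8), (5, 9), (5, 10), (5, 11), (5, 12), (5, 13), (5, 14), (5, 15), (7, 0), (7, 1), (7, 2), (7, 3), (7, 4), (7, 5), (7, 6), (7, 7), (7, 8), (7, 9), (7, 10), (7, 11), (7, 12), (7, 13), (7, 14), (7, 15)]
Holes: [(0, 0), (0, 1), (0, 2), (0, 3), (0, 4), (0, 5), (0, 6), (0, 7), (0, 8), (0, 9), (0, 10), (0, 11), (0, 12), (0, 13), (0, 14), (0, 15), (2, 0), (2, 1), (2, 2), (2, 3), (2, 4), (2, 5), (2, 6), (2, 7), (2, 8), (2, 9), (2, 10), (2, 11), (2, 12), (2, 13), (2, 14), (2, 15), (5, 0), (5, 1), (5, 2), (5, 3), (5, 4), (5, 5), (5, 6), (5, 7), (5, 8), (5, 9), (5, 10), (5, 11), (5, 12), (5, 13), (5, 14), (5, 15), (7, 0), (7, 1), (7, 2), (7, 3), (7, 4), (7, 5), (7, 6), (7, 7), (7, 8), (7, 9), (7, 10), (7, 11), (7, 12), (7, 13), (7, 14), (7, 15)]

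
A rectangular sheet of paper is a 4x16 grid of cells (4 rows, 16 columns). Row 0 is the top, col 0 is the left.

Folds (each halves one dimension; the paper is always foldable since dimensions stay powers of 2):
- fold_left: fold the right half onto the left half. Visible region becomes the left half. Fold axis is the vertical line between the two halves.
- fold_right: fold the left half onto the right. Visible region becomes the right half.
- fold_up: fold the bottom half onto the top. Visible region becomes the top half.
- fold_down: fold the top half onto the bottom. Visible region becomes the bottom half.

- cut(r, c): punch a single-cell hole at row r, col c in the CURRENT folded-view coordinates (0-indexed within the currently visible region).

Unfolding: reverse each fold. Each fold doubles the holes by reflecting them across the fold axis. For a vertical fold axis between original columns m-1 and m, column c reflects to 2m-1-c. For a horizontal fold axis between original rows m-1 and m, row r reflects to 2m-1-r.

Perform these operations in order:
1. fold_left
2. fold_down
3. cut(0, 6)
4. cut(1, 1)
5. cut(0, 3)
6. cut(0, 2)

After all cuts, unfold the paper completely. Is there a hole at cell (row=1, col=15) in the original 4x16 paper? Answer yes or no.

Op 1 fold_left: fold axis v@8; visible region now rows[0,4) x cols[0,8) = 4x8
Op 2 fold_down: fold axis h@2; visible region now rows[2,4) x cols[0,8) = 2x8
Op 3 cut(0, 6): punch at orig (2,6); cuts so far [(2, 6)]; region rows[2,4) x cols[0,8) = 2x8
Op 4 cut(1, 1): punch at orig (3,1); cuts so far [(2, 6), (3, 1)]; region rows[2,4) x cols[0,8) = 2x8
Op 5 cut(0, 3): punch at orig (2,3); cuts so far [(2, 3), (2, 6), (3, 1)]; region rows[2,4) x cols[0,8) = 2x8
Op 6 cut(0, 2): punch at orig (2,2); cuts so far [(2, 2), (2, 3), (2, 6), (3, 1)]; region rows[2,4) x cols[0,8) = 2x8
Unfold 1 (reflect across h@2): 8 holes -> [(0, 1), (1, 2), (1, 3), (1, 6), (2, 2), (2, 3), (2, 6), (3, 1)]
Unfold 2 (reflect across v@8): 16 holes -> [(0, 1), (0, 14), (1, 2), (1, 3), (1, 6), (1, 9), (1, 12), (1, 13), (2, 2), (2, 3), (2, 6), (2, 9), (2, 12), (2, 13), (3, 1), (3, 14)]
Holes: [(0, 1), (0, 14), (1, 2), (1, 3), (1, 6), (1, 9), (1, 12), (1, 13), (2, 2), (2, 3), (2, 6), (2, 9), (2, 12), (2, 13), (3, 1), (3, 14)]

Answer: no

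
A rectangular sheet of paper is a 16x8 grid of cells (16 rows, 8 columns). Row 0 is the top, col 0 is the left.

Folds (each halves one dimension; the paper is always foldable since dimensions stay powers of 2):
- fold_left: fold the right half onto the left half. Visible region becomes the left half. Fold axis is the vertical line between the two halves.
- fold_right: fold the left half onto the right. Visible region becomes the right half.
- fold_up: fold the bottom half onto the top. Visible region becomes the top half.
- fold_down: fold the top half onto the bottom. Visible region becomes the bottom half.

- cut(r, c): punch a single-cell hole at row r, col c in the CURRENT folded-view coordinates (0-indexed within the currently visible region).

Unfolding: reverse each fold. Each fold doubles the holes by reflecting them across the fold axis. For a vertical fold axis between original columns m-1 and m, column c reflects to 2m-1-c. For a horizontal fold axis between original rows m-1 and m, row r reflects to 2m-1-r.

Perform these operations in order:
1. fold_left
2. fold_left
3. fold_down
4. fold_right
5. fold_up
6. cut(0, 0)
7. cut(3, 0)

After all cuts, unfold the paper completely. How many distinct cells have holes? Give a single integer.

Answer: 64

Derivation:
Op 1 fold_left: fold axis v@4; visible region now rows[0,16) x cols[0,4) = 16x4
Op 2 fold_left: fold axis v@2; visible region now rows[0,16) x cols[0,2) = 16x2
Op 3 fold_down: fold axis h@8; visible region now rows[8,16) x cols[0,2) = 8x2
Op 4 fold_right: fold axis v@1; visible region now rows[8,16) x cols[1,2) = 8x1
Op 5 fold_up: fold axis h@12; visible region now rows[8,12) x cols[1,2) = 4x1
Op 6 cut(0, 0): punch at orig (8,1); cuts so far [(8, 1)]; region rows[8,12) x cols[1,2) = 4x1
Op 7 cut(3, 0): punch at orig (11,1); cuts so far [(8, 1), (11, 1)]; region rows[8,12) x cols[1,2) = 4x1
Unfold 1 (reflect across h@12): 4 holes -> [(8, 1), (11, 1), (12, 1), (15, 1)]
Unfold 2 (reflect across v@1): 8 holes -> [(8, 0), (8, 1), (11, 0), (11, 1), (12, 0), (12, 1), (15, 0), (15, 1)]
Unfold 3 (reflect across h@8): 16 holes -> [(0, 0), (0, 1), (3, 0), (3, 1), (4, 0), (4, 1), (7, 0), (7, 1), (8, 0), (8, 1), (11, 0), (11, 1), (12, 0), (12, 1), (15, 0), (15, 1)]
Unfold 4 (reflect across v@2): 32 holes -> [(0, 0), (0, 1), (0, 2), (0, 3), (3, 0), (3, 1), (3, 2), (3, 3), (4, 0), (4, 1), (4, 2), (4, 3), (7, 0), (7, 1), (7, 2), (7, 3), (8, 0), (8, 1), (8, 2), (8, 3), (11, 0), (11, 1), (11, 2), (11, 3), (12, 0), (12, 1), (12, 2), (12, 3), (15, 0), (15, 1), (15, 2), (15, 3)]
Unfold 5 (reflect across v@4): 64 holes -> [(0, 0), (0, 1), (0, 2), (0, 3), (0, 4), (0, 5), (0, 6), (0, 7), (3, 0), (3, 1), (3, 2), (3, 3), (3, 4), (3, 5), (3, 6), (3, 7), (4, 0), (4, 1), (4, 2), (4, 3), (4, 4), (4, 5), (4, 6), (4, 7), (7, 0), (7, 1), (7, 2), (7, 3), (7, 4), (7, 5), (7, 6), (7, 7), (8, 0), (8, 1), (8, 2), (8, 3), (8, 4), (8, 5), (8, 6), (8, 7), (11, 0), (11, 1), (11, 2), (11, 3), (11, 4), (11, 5), (11, 6), (11, 7), (12, 0), (12, 1), (12, 2), (12, 3), (12, 4), (12, 5), (12, 6), (12, 7), (15, 0), (15, 1), (15, 2), (15, 3), (15, 4), (15, 5), (15, 6), (15, 7)]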